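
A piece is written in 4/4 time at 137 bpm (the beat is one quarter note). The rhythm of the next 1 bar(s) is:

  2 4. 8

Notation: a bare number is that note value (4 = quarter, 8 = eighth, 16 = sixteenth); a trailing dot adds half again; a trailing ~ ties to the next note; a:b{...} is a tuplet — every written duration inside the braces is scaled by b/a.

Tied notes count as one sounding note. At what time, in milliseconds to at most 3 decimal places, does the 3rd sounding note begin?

note 3 onset = 7/2b = 1532.847ms

1. 0.0ms @ 0 + 875.912ms (2)
2. 875.912ms @ 2 + 656.934ms (3/2)
3. 1532.847ms @ 7/2 + 218.978ms (1/2)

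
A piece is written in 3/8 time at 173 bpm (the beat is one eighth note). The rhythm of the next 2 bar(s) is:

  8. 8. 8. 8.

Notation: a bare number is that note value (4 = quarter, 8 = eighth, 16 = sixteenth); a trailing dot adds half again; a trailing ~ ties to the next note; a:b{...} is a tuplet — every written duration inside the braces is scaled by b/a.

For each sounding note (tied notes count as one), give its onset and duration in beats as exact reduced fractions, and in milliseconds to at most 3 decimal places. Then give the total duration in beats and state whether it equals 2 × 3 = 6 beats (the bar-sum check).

1) 0.0ms=0b +520.231ms=3/2b
2) 520.231ms=3/2b +520.231ms=3/2b
3) 1040.462ms=3b +520.231ms=3/2b
4) 1560.694ms=9/2b +520.231ms=3/2b
Σ=6b of 6 (173bpm 3/8) — PASS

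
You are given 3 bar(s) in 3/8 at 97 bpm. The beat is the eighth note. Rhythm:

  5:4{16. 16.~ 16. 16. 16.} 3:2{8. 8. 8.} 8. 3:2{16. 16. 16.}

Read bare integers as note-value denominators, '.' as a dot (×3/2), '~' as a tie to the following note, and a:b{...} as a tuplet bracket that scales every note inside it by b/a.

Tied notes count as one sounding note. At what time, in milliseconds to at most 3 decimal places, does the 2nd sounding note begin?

note 2 onset = 3/5b = 371.134ms

1. 0.0ms @ 0 + 371.134ms (3/5)
2. 371.134ms @ 3/5 + 742.268ms (6/5)
3. 1113.402ms @ 9/5 + 371.134ms (3/5)
4. 1484.536ms @ 12/5 + 371.134ms (3/5)
5. 1855.67ms @ 3 + 618.557ms (1)
6. 2474.227ms @ 4 + 618.557ms (1)
7. 3092.784ms @ 5 + 618.557ms (1)
8. 3711.34ms @ 6 + 927.835ms (3/2)
9. 4639.175ms @ 15/2 + 309.278ms (1/2)
10. 4948.454ms @ 8 + 309.278ms (1/2)
11. 5257.732ms @ 17/2 + 309.278ms (1/2)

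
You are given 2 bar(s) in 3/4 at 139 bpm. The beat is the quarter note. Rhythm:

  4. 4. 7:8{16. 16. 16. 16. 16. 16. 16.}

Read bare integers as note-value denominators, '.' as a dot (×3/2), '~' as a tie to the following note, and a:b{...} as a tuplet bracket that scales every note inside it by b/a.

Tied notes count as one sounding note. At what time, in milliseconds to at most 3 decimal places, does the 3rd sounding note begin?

1. 0.0ms @ 0 + 647.482ms (3/2)
2. 647.482ms @ 3/2 + 647.482ms (3/2)
3. 1294.964ms @ 3 + 184.995ms (3/7)
4. 1479.959ms @ 24/7 + 184.995ms (3/7)
5. 1664.954ms @ 27/7 + 184.995ms (3/7)
6. 1849.949ms @ 30/7 + 184.995ms (3/7)
7. 2034.943ms @ 33/7 + 184.995ms (3/7)
8. 2219.938ms @ 36/7 + 184.995ms (3/7)
9. 2404.933ms @ 39/7 + 184.995ms (3/7)

note 3 onset = 3b = 1294.964ms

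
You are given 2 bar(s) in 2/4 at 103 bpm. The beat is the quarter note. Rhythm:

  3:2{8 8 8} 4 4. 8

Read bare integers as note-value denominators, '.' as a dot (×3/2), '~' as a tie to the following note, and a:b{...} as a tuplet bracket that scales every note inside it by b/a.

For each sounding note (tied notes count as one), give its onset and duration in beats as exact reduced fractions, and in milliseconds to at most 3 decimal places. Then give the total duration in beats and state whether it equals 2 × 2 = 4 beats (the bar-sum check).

1) 0.0ms=0b +194.175ms=1/3b
2) 194.175ms=1/3b +194.175ms=1/3b
3) 388.35ms=2/3b +194.175ms=1/3b
4) 582.524ms=1b +582.524ms=1b
5) 1165.049ms=2b +873.786ms=3/2b
6) 2038.835ms=7/2b +291.262ms=1/2b
Σ=4b of 4 (103bpm 2/4) — PASS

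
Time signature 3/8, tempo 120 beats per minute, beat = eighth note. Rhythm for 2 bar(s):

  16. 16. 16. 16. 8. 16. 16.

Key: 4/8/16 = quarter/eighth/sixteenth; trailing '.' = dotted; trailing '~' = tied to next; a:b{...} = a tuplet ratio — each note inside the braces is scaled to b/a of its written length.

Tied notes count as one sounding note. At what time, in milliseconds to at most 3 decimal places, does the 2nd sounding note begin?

note 2 onset = 3/4b = 375.0ms

1. 0.0ms @ 0 + 375.0ms (3/4)
2. 375.0ms @ 3/4 + 375.0ms (3/4)
3. 750.0ms @ 3/2 + 375.0ms (3/4)
4. 1125.0ms @ 9/4 + 375.0ms (3/4)
5. 1500.0ms @ 3 + 750.0ms (3/2)
6. 2250.0ms @ 9/2 + 375.0ms (3/4)
7. 2625.0ms @ 21/4 + 375.0ms (3/4)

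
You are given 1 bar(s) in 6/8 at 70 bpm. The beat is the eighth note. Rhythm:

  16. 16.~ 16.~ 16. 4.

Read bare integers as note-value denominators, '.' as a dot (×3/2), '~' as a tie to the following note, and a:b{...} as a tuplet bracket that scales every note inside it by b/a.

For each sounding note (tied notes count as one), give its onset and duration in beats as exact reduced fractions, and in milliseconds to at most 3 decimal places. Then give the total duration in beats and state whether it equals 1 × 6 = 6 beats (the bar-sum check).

1) 0.0ms=0b +642.857ms=3/4b
2) 642.857ms=3/4b +1928.571ms=9/4b
3) 2571.429ms=3b +2571.429ms=3b
Σ=6b of 6 (70bpm 6/8) — PASS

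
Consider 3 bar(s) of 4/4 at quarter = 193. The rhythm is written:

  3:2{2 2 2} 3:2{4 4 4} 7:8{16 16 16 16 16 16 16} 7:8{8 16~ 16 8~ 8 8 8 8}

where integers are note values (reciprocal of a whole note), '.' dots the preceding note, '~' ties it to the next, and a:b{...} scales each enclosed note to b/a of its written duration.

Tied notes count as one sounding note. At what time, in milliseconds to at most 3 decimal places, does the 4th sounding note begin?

1. 0.0ms @ 0 + 414.508ms (4/3)
2. 414.508ms @ 4/3 + 414.508ms (4/3)
3. 829.016ms @ 8/3 + 414.508ms (4/3)
4. 1243.523ms @ 4 + 207.254ms (2/3)
5. 1450.777ms @ 14/3 + 207.254ms (2/3)
6. 1658.031ms @ 16/3 + 207.254ms (2/3)
7. 1865.285ms @ 6 + 88.823ms (2/7)
8. 1954.108ms @ 44/7 + 88.823ms (2/7)
9. 2042.931ms @ 46/7 + 88.823ms (2/7)
10. 2131.754ms @ 48/7 + 88.823ms (2/7)
11. 2220.577ms @ 50/7 + 88.823ms (2/7)
12. 2309.4ms @ 52/7 + 88.823ms (2/7)
13. 2398.224ms @ 54/7 + 88.823ms (2/7)
14. 2487.047ms @ 8 + 177.646ms (4/7)
15. 2664.693ms @ 60/7 + 177.646ms (4/7)
16. 2842.339ms @ 64/7 + 355.292ms (8/7)
17. 3197.631ms @ 72/7 + 177.646ms (4/7)
18. 3375.278ms @ 76/7 + 177.646ms (4/7)
19. 3552.924ms @ 80/7 + 177.646ms (4/7)

note 4 onset = 4b = 1243.523ms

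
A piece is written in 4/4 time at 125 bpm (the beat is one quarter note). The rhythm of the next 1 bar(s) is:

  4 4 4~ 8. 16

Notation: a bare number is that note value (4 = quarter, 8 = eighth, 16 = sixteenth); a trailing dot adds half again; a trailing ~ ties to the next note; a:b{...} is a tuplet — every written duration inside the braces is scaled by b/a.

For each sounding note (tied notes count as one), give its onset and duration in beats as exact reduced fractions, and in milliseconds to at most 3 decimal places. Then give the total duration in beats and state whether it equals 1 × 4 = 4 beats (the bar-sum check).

1) 0.0ms=0b +480.0ms=1b
2) 480.0ms=1b +480.0ms=1b
3) 960.0ms=2b +840.0ms=7/4b
4) 1800.0ms=15/4b +120.0ms=1/4b
Σ=4b of 4 (125bpm 4/4) — PASS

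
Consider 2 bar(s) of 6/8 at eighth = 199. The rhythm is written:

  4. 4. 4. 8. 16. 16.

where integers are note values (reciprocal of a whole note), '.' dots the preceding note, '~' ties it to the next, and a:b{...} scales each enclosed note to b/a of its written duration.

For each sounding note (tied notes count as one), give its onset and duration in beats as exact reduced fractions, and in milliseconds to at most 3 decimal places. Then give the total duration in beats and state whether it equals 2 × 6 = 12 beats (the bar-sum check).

1) 0.0ms=0b +904.523ms=3b
2) 904.523ms=3b +904.523ms=3b
3) 1809.045ms=6b +904.523ms=3b
4) 2713.568ms=9b +452.261ms=3/2b
5) 3165.829ms=21/2b +226.131ms=3/4b
6) 3391.96ms=45/4b +226.131ms=3/4b
Σ=12b of 12 (199bpm 6/8) — PASS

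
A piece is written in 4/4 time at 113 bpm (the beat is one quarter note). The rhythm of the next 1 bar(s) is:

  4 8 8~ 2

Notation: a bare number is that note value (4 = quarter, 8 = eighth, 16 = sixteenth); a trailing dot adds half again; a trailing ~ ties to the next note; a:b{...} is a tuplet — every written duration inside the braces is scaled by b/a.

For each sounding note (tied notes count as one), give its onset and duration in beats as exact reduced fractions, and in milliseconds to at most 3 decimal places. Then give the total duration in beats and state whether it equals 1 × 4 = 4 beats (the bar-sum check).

1) 0.0ms=0b +530.973ms=1b
2) 530.973ms=1b +265.487ms=1/2b
3) 796.46ms=3/2b +1327.434ms=5/2b
Σ=4b of 4 (113bpm 4/4) — PASS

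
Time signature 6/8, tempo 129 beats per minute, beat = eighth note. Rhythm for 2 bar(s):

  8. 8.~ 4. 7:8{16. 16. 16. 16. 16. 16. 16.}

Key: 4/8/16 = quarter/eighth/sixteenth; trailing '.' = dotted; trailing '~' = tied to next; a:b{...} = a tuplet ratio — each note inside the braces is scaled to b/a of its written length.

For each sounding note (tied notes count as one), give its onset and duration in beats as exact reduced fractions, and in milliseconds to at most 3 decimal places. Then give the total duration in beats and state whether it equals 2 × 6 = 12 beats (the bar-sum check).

1) 0.0ms=0b +697.674ms=3/2b
2) 697.674ms=3/2b +2093.023ms=9/2b
3) 2790.698ms=6b +398.671ms=6/7b
4) 3189.369ms=48/7b +398.671ms=6/7b
5) 3588.04ms=54/7b +398.671ms=6/7b
6) 3986.711ms=60/7b +398.671ms=6/7b
7) 4385.382ms=66/7b +398.671ms=6/7b
8) 4784.053ms=72/7b +398.671ms=6/7b
9) 5182.724ms=78/7b +398.671ms=6/7b
Σ=12b of 12 (129bpm 6/8) — PASS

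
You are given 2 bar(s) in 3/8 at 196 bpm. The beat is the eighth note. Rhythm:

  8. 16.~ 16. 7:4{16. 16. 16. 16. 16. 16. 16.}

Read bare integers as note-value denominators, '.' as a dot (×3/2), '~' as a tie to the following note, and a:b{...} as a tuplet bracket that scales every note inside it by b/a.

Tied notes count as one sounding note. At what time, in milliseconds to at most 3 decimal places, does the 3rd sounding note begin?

1. 0.0ms @ 0 + 459.184ms (3/2)
2. 459.184ms @ 3/2 + 459.184ms (3/2)
3. 918.367ms @ 3 + 131.195ms (3/7)
4. 1049.563ms @ 24/7 + 131.195ms (3/7)
5. 1180.758ms @ 27/7 + 131.195ms (3/7)
6. 1311.953ms @ 30/7 + 131.195ms (3/7)
7. 1443.149ms @ 33/7 + 131.195ms (3/7)
8. 1574.344ms @ 36/7 + 131.195ms (3/7)
9. 1705.539ms @ 39/7 + 131.195ms (3/7)

note 3 onset = 3b = 918.367ms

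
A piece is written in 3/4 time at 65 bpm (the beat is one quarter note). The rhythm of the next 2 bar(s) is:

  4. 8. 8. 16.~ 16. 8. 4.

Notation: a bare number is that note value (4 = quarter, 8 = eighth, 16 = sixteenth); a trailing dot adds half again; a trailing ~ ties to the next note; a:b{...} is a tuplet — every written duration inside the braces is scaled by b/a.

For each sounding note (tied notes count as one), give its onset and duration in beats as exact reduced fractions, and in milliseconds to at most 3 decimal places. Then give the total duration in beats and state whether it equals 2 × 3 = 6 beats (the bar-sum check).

1) 0.0ms=0b +1384.615ms=3/2b
2) 1384.615ms=3/2b +692.308ms=3/4b
3) 2076.923ms=9/4b +692.308ms=3/4b
4) 2769.231ms=3b +692.308ms=3/4b
5) 3461.538ms=15/4b +692.308ms=3/4b
6) 4153.846ms=9/2b +1384.615ms=3/2b
Σ=6b of 6 (65bpm 3/4) — PASS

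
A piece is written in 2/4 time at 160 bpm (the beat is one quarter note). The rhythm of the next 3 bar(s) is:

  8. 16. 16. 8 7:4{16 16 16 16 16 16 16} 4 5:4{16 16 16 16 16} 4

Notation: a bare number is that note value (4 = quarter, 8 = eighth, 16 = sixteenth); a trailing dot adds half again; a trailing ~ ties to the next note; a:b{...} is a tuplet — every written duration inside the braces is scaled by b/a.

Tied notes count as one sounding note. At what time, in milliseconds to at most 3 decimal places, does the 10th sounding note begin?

1. 0.0ms @ 0 + 281.25ms (3/4)
2. 281.25ms @ 3/4 + 140.625ms (3/8)
3. 421.875ms @ 9/8 + 140.625ms (3/8)
4. 562.5ms @ 3/2 + 187.5ms (1/2)
5. 750.0ms @ 2 + 53.571ms (1/7)
6. 803.571ms @ 15/7 + 53.571ms (1/7)
7. 857.143ms @ 16/7 + 53.571ms (1/7)
8. 910.714ms @ 17/7 + 53.571ms (1/7)
9. 964.286ms @ 18/7 + 53.571ms (1/7)
10. 1017.857ms @ 19/7 + 53.571ms (1/7)
11. 1071.429ms @ 20/7 + 53.571ms (1/7)
12. 1125.0ms @ 3 + 375.0ms (1)
13. 1500.0ms @ 4 + 75.0ms (1/5)
14. 1575.0ms @ 21/5 + 75.0ms (1/5)
15. 1650.0ms @ 22/5 + 75.0ms (1/5)
16. 1725.0ms @ 23/5 + 75.0ms (1/5)
17. 1800.0ms @ 24/5 + 75.0ms (1/5)
18. 1875.0ms @ 5 + 375.0ms (1)

note 10 onset = 19/7b = 1017.857ms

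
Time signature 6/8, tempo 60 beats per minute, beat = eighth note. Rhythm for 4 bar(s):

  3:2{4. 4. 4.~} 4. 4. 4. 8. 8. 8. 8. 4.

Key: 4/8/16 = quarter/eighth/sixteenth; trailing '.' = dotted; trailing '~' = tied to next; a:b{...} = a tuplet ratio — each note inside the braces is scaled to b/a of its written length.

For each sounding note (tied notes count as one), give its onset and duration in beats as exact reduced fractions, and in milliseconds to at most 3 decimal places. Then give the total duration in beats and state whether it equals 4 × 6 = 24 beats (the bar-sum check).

1) 0.0ms=0b +2000.0ms=2b
2) 2000.0ms=2b +2000.0ms=2b
3) 4000.0ms=4b +5000.0ms=5b
4) 9000.0ms=9b +3000.0ms=3b
5) 12000.0ms=12b +3000.0ms=3b
6) 15000.0ms=15b +1500.0ms=3/2b
7) 16500.0ms=33/2b +1500.0ms=3/2b
8) 18000.0ms=18b +1500.0ms=3/2b
9) 19500.0ms=39/2b +1500.0ms=3/2b
10) 21000.0ms=21b +3000.0ms=3b
Σ=24b of 24 (60bpm 6/8) — PASS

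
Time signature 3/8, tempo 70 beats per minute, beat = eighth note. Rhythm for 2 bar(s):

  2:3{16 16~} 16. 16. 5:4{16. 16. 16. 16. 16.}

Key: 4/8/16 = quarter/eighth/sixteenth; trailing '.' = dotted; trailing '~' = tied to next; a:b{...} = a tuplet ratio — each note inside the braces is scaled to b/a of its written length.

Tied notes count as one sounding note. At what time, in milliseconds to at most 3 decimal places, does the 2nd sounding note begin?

1. 0.0ms @ 0 + 642.857ms (3/4)
2. 642.857ms @ 3/4 + 1285.714ms (3/2)
3. 1928.571ms @ 9/4 + 642.857ms (3/4)
4. 2571.429ms @ 3 + 514.286ms (3/5)
5. 3085.714ms @ 18/5 + 514.286ms (3/5)
6. 3600.0ms @ 21/5 + 514.286ms (3/5)
7. 4114.286ms @ 24/5 + 514.286ms (3/5)
8. 4628.571ms @ 27/5 + 514.286ms (3/5)

note 2 onset = 3/4b = 642.857ms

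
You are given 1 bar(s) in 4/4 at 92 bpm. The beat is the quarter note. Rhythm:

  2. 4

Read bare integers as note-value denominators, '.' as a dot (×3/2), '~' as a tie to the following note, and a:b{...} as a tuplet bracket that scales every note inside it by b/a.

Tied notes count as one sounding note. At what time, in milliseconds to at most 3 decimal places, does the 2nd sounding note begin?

1. 0.0ms @ 0 + 1956.522ms (3)
2. 1956.522ms @ 3 + 652.174ms (1)

note 2 onset = 3b = 1956.522ms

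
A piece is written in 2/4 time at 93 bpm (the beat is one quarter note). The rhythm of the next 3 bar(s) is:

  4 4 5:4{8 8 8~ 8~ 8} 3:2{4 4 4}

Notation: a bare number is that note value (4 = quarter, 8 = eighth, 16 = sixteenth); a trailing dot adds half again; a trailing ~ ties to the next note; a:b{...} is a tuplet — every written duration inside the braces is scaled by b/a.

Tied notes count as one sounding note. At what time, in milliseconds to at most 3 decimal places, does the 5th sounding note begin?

note 5 onset = 14/5b = 1806.452ms

1. 0.0ms @ 0 + 645.161ms (1)
2. 645.161ms @ 1 + 645.161ms (1)
3. 1290.323ms @ 2 + 258.065ms (2/5)
4. 1548.387ms @ 12/5 + 258.065ms (2/5)
5. 1806.452ms @ 14/5 + 774.194ms (6/5)
6. 2580.645ms @ 4 + 430.108ms (2/3)
7. 3010.753ms @ 14/3 + 430.108ms (2/3)
8. 3440.86ms @ 16/3 + 430.108ms (2/3)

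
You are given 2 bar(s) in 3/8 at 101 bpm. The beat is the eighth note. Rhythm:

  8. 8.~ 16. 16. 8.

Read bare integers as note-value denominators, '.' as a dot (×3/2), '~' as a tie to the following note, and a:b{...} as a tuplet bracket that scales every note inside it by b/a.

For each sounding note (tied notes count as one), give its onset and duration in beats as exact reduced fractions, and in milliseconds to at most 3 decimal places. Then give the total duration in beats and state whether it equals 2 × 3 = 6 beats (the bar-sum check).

1) 0.0ms=0b +891.089ms=3/2b
2) 891.089ms=3/2b +1336.634ms=9/4b
3) 2227.723ms=15/4b +445.545ms=3/4b
4) 2673.267ms=9/2b +891.089ms=3/2b
Σ=6b of 6 (101bpm 3/8) — PASS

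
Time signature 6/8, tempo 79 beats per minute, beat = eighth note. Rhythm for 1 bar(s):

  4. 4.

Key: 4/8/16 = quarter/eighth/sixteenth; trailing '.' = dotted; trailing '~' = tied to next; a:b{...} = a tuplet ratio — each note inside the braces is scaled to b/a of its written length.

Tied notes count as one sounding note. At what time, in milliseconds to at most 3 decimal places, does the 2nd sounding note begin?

note 2 onset = 3b = 2278.481ms

1. 0.0ms @ 0 + 2278.481ms (3)
2. 2278.481ms @ 3 + 2278.481ms (3)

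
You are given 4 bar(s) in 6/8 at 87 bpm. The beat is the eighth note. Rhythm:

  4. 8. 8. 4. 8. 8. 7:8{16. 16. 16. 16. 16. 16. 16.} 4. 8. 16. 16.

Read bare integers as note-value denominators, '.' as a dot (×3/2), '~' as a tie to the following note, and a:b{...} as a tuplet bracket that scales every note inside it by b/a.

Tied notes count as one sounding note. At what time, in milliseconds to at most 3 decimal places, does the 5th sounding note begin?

1. 0.0ms @ 0 + 2068.966ms (3)
2. 2068.966ms @ 3 + 1034.483ms (3/2)
3. 3103.448ms @ 9/2 + 1034.483ms (3/2)
4. 4137.931ms @ 6 + 2068.966ms (3)
5. 6206.897ms @ 9 + 1034.483ms (3/2)
6. 7241.379ms @ 21/2 + 1034.483ms (3/2)
7. 8275.862ms @ 12 + 591.133ms (6/7)
8. 8866.995ms @ 90/7 + 591.133ms (6/7)
9. 9458.128ms @ 96/7 + 591.133ms (6/7)
10. 10049.261ms @ 102/7 + 591.133ms (6/7)
11. 10640.394ms @ 108/7 + 591.133ms (6/7)
12. 11231.527ms @ 114/7 + 591.133ms (6/7)
13. 11822.66ms @ 120/7 + 591.133ms (6/7)
14. 12413.793ms @ 18 + 2068.966ms (3)
15. 14482.759ms @ 21 + 1034.483ms (3/2)
16. 15517.241ms @ 45/2 + 517.241ms (3/4)
17. 16034.483ms @ 93/4 + 517.241ms (3/4)

note 5 onset = 9b = 6206.897ms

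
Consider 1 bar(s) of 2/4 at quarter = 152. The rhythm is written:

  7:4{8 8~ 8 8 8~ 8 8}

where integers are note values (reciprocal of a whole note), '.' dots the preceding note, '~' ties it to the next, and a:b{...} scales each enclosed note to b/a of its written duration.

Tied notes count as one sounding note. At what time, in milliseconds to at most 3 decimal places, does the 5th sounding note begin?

1. 0.0ms @ 0 + 112.782ms (2/7)
2. 112.782ms @ 2/7 + 225.564ms (4/7)
3. 338.346ms @ 6/7 + 112.782ms (2/7)
4. 451.128ms @ 8/7 + 225.564ms (4/7)
5. 676.692ms @ 12/7 + 112.782ms (2/7)

note 5 onset = 12/7b = 676.692ms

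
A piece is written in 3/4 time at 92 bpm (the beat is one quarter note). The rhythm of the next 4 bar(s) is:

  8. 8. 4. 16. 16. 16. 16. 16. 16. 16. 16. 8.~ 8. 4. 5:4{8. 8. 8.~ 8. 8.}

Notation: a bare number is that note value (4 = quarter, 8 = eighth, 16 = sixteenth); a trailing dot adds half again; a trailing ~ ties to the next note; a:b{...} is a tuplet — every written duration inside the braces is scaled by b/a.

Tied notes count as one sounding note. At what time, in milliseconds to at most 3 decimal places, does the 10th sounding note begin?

1. 0.0ms @ 0 + 489.13ms (3/4)
2. 489.13ms @ 3/4 + 489.13ms (3/4)
3. 978.261ms @ 3/2 + 978.261ms (3/2)
4. 1956.522ms @ 3 + 244.565ms (3/8)
5. 2201.087ms @ 27/8 + 244.565ms (3/8)
6. 2445.652ms @ 15/4 + 244.565ms (3/8)
7. 2690.217ms @ 33/8 + 244.565ms (3/8)
8. 2934.783ms @ 9/2 + 244.565ms (3/8)
9. 3179.348ms @ 39/8 + 244.565ms (3/8)
10. 3423.913ms @ 21/4 + 244.565ms (3/8)
11. 3668.478ms @ 45/8 + 244.565ms (3/8)
12. 3913.043ms @ 6 + 978.261ms (3/2)
13. 4891.304ms @ 15/2 + 978.261ms (3/2)
14. 5869.565ms @ 9 + 391.304ms (3/5)
15. 6260.87ms @ 48/5 + 391.304ms (3/5)
16. 6652.174ms @ 51/5 + 782.609ms (6/5)
17. 7434.783ms @ 57/5 + 391.304ms (3/5)

note 10 onset = 21/4b = 3423.913ms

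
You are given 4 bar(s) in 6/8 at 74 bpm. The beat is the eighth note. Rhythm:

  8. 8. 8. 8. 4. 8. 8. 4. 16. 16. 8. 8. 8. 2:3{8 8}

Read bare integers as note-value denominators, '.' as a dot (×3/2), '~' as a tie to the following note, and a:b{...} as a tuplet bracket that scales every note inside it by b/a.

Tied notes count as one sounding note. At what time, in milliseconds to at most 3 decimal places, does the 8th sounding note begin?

1. 0.0ms @ 0 + 1216.216ms (3/2)
2. 1216.216ms @ 3/2 + 1216.216ms (3/2)
3. 2432.432ms @ 3 + 1216.216ms (3/2)
4. 3648.649ms @ 9/2 + 1216.216ms (3/2)
5. 4864.865ms @ 6 + 2432.432ms (3)
6. 7297.297ms @ 9 + 1216.216ms (3/2)
7. 8513.514ms @ 21/2 + 1216.216ms (3/2)
8. 9729.73ms @ 12 + 2432.432ms (3)
9. 12162.162ms @ 15 + 608.108ms (3/4)
10. 12770.27ms @ 63/4 + 608.108ms (3/4)
11. 13378.378ms @ 33/2 + 1216.216ms (3/2)
12. 14594.595ms @ 18 + 1216.216ms (3/2)
13. 15810.811ms @ 39/2 + 1216.216ms (3/2)
14. 17027.027ms @ 21 + 1216.216ms (3/2)
15. 18243.243ms @ 45/2 + 1216.216ms (3/2)

note 8 onset = 12b = 9729.73ms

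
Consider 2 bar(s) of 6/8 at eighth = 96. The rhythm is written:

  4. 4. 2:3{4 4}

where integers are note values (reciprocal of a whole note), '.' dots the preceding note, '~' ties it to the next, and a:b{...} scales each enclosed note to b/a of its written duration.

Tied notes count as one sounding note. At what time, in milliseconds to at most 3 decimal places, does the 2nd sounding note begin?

note 2 onset = 3b = 1875.0ms

1. 0.0ms @ 0 + 1875.0ms (3)
2. 1875.0ms @ 3 + 1875.0ms (3)
3. 3750.0ms @ 6 + 1875.0ms (3)
4. 5625.0ms @ 9 + 1875.0ms (3)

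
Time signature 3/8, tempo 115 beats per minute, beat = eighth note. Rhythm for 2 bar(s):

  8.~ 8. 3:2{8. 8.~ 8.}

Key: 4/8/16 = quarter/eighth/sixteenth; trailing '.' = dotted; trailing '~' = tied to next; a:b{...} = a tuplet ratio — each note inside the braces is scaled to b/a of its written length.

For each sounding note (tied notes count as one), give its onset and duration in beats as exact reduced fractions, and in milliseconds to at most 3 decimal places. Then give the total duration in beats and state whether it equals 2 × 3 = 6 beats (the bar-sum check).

1) 0.0ms=0b +1565.217ms=3b
2) 1565.217ms=3b +521.739ms=1b
3) 2086.957ms=4b +1043.478ms=2b
Σ=6b of 6 (115bpm 3/8) — PASS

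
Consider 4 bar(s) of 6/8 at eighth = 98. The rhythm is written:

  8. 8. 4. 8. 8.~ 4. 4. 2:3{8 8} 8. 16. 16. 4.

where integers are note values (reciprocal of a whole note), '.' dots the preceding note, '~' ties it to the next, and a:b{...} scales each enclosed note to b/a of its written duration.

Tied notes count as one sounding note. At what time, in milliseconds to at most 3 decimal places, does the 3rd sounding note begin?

1. 0.0ms @ 0 + 918.367ms (3/2)
2. 918.367ms @ 3/2 + 918.367ms (3/2)
3. 1836.735ms @ 3 + 1836.735ms (3)
4. 3673.469ms @ 6 + 918.367ms (3/2)
5. 4591.837ms @ 15/2 + 2755.102ms (9/2)
6. 7346.939ms @ 12 + 1836.735ms (3)
7. 9183.673ms @ 15 + 918.367ms (3/2)
8. 10102.041ms @ 33/2 + 918.367ms (3/2)
9. 11020.408ms @ 18 + 918.367ms (3/2)
10. 11938.776ms @ 39/2 + 459.184ms (3/4)
11. 12397.959ms @ 81/4 + 459.184ms (3/4)
12. 12857.143ms @ 21 + 1836.735ms (3)

note 3 onset = 3b = 1836.735ms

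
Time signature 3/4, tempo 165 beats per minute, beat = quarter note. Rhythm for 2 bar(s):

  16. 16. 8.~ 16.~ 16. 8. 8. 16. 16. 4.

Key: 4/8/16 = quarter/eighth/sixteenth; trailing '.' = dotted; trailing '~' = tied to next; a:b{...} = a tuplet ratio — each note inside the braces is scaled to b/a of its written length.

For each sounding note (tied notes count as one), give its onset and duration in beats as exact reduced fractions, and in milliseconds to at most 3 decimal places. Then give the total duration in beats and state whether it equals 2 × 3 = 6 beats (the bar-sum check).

1) 0.0ms=0b +136.364ms=3/8b
2) 136.364ms=3/8b +136.364ms=3/8b
3) 272.727ms=3/4b +545.455ms=3/2b
4) 818.182ms=9/4b +272.727ms=3/4b
5) 1090.909ms=3b +272.727ms=3/4b
6) 1363.636ms=15/4b +136.364ms=3/8b
7) 1500.0ms=33/8b +136.364ms=3/8b
8) 1636.364ms=9/2b +545.455ms=3/2b
Σ=6b of 6 (165bpm 3/4) — PASS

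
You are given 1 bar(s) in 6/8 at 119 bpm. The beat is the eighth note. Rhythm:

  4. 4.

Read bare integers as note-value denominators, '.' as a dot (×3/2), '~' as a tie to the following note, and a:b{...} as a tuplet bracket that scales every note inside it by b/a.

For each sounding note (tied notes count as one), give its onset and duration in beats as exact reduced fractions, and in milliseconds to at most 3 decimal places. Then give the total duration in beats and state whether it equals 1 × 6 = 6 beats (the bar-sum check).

1) 0.0ms=0b +1512.605ms=3b
2) 1512.605ms=3b +1512.605ms=3b
Σ=6b of 6 (119bpm 6/8) — PASS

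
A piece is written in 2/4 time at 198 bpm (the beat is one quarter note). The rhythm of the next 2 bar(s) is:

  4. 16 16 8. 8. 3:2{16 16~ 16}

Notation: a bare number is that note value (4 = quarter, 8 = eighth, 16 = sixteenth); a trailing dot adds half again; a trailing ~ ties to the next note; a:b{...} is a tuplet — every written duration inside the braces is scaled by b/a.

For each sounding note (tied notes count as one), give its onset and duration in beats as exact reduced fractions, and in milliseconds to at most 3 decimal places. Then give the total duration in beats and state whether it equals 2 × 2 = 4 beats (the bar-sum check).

1) 0.0ms=0b +454.545ms=3/2b
2) 454.545ms=3/2b +75.758ms=1/4b
3) 530.303ms=7/4b +75.758ms=1/4b
4) 606.061ms=2b +227.273ms=3/4b
5) 833.333ms=11/4b +227.273ms=3/4b
6) 1060.606ms=7/2b +50.505ms=1/6b
7) 1111.111ms=11/3b +101.01ms=1/3b
Σ=4b of 4 (198bpm 2/4) — PASS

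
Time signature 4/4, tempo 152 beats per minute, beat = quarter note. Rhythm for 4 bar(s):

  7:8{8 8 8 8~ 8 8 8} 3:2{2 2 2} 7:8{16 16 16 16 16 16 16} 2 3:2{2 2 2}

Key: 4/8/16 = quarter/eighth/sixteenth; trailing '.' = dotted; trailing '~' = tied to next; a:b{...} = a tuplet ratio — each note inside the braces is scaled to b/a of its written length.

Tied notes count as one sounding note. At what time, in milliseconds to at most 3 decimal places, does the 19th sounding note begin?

note 19 onset = 40/3b = 5263.158ms

1. 0.0ms @ 0 + 225.564ms (4/7)
2. 225.564ms @ 4/7 + 225.564ms (4/7)
3. 451.128ms @ 8/7 + 225.564ms (4/7)
4. 676.692ms @ 12/7 + 451.128ms (8/7)
5. 1127.82ms @ 20/7 + 225.564ms (4/7)
6. 1353.383ms @ 24/7 + 225.564ms (4/7)
7. 1578.947ms @ 4 + 526.316ms (4/3)
8. 2105.263ms @ 16/3 + 526.316ms (4/3)
9. 2631.579ms @ 20/3 + 526.316ms (4/3)
10. 3157.895ms @ 8 + 112.782ms (2/7)
11. 3270.677ms @ 58/7 + 112.782ms (2/7)
12. 3383.459ms @ 60/7 + 112.782ms (2/7)
13. 3496.241ms @ 62/7 + 112.782ms (2/7)
14. 3609.023ms @ 64/7 + 112.782ms (2/7)
15. 3721.805ms @ 66/7 + 112.782ms (2/7)
16. 3834.586ms @ 68/7 + 112.782ms (2/7)
17. 3947.368ms @ 10 + 789.474ms (2)
18. 4736.842ms @ 12 + 526.316ms (4/3)
19. 5263.158ms @ 40/3 + 526.316ms (4/3)
20. 5789.474ms @ 44/3 + 526.316ms (4/3)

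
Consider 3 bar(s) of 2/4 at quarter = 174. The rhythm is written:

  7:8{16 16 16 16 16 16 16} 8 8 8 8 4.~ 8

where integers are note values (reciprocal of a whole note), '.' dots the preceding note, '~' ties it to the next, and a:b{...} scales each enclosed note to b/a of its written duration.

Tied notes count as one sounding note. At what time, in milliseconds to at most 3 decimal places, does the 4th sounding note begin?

note 4 onset = 6/7b = 295.567ms

1. 0.0ms @ 0 + 98.522ms (2/7)
2. 98.522ms @ 2/7 + 98.522ms (2/7)
3. 197.044ms @ 4/7 + 98.522ms (2/7)
4. 295.567ms @ 6/7 + 98.522ms (2/7)
5. 394.089ms @ 8/7 + 98.522ms (2/7)
6. 492.611ms @ 10/7 + 98.522ms (2/7)
7. 591.133ms @ 12/7 + 98.522ms (2/7)
8. 689.655ms @ 2 + 172.414ms (1/2)
9. 862.069ms @ 5/2 + 172.414ms (1/2)
10. 1034.483ms @ 3 + 172.414ms (1/2)
11. 1206.897ms @ 7/2 + 172.414ms (1/2)
12. 1379.31ms @ 4 + 689.655ms (2)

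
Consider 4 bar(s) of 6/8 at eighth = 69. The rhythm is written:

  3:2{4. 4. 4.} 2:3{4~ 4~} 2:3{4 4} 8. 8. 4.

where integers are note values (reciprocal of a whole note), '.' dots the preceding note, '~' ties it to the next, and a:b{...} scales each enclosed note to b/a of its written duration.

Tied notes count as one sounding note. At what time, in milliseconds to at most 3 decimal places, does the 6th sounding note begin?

1. 0.0ms @ 0 + 1739.13ms (2)
2. 1739.13ms @ 2 + 1739.13ms (2)
3. 3478.261ms @ 4 + 1739.13ms (2)
4. 5217.391ms @ 6 + 7826.087ms (9)
5. 13043.478ms @ 15 + 2608.696ms (3)
6. 15652.174ms @ 18 + 1304.348ms (3/2)
7. 16956.522ms @ 39/2 + 1304.348ms (3/2)
8. 18260.87ms @ 21 + 2608.696ms (3)

note 6 onset = 18b = 15652.174ms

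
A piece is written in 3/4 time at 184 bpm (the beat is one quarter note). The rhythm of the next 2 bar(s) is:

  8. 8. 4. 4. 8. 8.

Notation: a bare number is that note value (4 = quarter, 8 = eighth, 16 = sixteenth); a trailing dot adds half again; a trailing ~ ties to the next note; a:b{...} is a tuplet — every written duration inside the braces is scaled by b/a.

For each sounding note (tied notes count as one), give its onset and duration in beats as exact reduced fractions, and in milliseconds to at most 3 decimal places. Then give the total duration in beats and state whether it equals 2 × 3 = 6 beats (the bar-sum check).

1) 0.0ms=0b +244.565ms=3/4b
2) 244.565ms=3/4b +244.565ms=3/4b
3) 489.13ms=3/2b +489.13ms=3/2b
4) 978.261ms=3b +489.13ms=3/2b
5) 1467.391ms=9/2b +244.565ms=3/4b
6) 1711.957ms=21/4b +244.565ms=3/4b
Σ=6b of 6 (184bpm 3/4) — PASS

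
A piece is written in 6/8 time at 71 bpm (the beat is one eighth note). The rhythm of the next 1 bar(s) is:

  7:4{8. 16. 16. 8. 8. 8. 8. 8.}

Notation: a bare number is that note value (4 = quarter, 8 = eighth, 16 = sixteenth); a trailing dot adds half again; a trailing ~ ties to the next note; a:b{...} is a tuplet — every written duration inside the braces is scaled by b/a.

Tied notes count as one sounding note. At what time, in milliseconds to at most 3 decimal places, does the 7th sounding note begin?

note 7 onset = 30/7b = 3621.73ms

1. 0.0ms @ 0 + 724.346ms (6/7)
2. 724.346ms @ 6/7 + 362.173ms (3/7)
3. 1086.519ms @ 9/7 + 362.173ms (3/7)
4. 1448.692ms @ 12/7 + 724.346ms (6/7)
5. 2173.038ms @ 18/7 + 724.346ms (6/7)
6. 2897.384ms @ 24/7 + 724.346ms (6/7)
7. 3621.73ms @ 30/7 + 724.346ms (6/7)
8. 4346.076ms @ 36/7 + 724.346ms (6/7)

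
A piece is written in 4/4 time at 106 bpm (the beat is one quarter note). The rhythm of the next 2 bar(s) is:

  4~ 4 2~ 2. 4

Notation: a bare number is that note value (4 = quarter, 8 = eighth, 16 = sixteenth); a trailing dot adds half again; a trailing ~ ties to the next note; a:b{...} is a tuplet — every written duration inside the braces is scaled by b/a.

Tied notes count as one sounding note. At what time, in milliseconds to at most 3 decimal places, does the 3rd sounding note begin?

note 3 onset = 7b = 3962.264ms

1. 0.0ms @ 0 + 1132.075ms (2)
2. 1132.075ms @ 2 + 2830.189ms (5)
3. 3962.264ms @ 7 + 566.038ms (1)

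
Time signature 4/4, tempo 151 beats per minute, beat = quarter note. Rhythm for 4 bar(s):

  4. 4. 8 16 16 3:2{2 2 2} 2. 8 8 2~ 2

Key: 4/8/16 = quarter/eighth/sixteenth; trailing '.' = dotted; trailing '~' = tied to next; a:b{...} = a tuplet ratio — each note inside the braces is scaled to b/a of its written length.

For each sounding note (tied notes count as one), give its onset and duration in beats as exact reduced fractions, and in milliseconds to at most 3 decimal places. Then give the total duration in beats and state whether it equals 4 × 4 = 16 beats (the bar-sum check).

1) 0.0ms=0b +596.026ms=3/2b
2) 596.026ms=3/2b +596.026ms=3/2b
3) 1192.053ms=3b +198.675ms=1/2b
4) 1390.728ms=7/2b +99.338ms=1/4b
5) 1490.066ms=15/4b +99.338ms=1/4b
6) 1589.404ms=4b +529.801ms=4/3b
7) 2119.205ms=16/3b +529.801ms=4/3b
8) 2649.007ms=20/3b +529.801ms=4/3b
9) 3178.808ms=8b +1192.053ms=3b
10) 4370.861ms=11b +198.675ms=1/2b
11) 4569.536ms=23/2b +198.675ms=1/2b
12) 4768.212ms=12b +1589.404ms=4b
Σ=16b of 16 (151bpm 4/4) — PASS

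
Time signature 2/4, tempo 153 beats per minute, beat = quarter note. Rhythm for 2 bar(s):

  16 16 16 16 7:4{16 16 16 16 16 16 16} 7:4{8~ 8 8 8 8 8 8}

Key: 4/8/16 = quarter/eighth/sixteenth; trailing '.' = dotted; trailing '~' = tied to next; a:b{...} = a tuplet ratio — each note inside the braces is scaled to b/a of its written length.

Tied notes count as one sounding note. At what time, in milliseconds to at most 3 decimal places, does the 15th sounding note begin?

note 15 onset = 22/7b = 1232.493ms

1. 0.0ms @ 0 + 98.039ms (1/4)
2. 98.039ms @ 1/4 + 98.039ms (1/4)
3. 196.078ms @ 1/2 + 98.039ms (1/4)
4. 294.118ms @ 3/4 + 98.039ms (1/4)
5. 392.157ms @ 1 + 56.022ms (1/7)
6. 448.179ms @ 8/7 + 56.022ms (1/7)
7. 504.202ms @ 9/7 + 56.022ms (1/7)
8. 560.224ms @ 10/7 + 56.022ms (1/7)
9. 616.246ms @ 11/7 + 56.022ms (1/7)
10. 672.269ms @ 12/7 + 56.022ms (1/7)
11. 728.291ms @ 13/7 + 56.022ms (1/7)
12. 784.314ms @ 2 + 224.09ms (4/7)
13. 1008.403ms @ 18/7 + 112.045ms (2/7)
14. 1120.448ms @ 20/7 + 112.045ms (2/7)
15. 1232.493ms @ 22/7 + 112.045ms (2/7)
16. 1344.538ms @ 24/7 + 112.045ms (2/7)
17. 1456.583ms @ 26/7 + 112.045ms (2/7)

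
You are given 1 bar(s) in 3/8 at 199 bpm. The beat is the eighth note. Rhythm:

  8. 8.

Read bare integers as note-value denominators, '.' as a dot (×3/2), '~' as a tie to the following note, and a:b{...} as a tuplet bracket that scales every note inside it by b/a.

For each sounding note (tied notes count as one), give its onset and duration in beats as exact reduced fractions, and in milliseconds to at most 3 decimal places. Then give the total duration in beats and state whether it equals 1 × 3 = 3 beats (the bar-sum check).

1) 0.0ms=0b +452.261ms=3/2b
2) 452.261ms=3/2b +452.261ms=3/2b
Σ=3b of 3 (199bpm 3/8) — PASS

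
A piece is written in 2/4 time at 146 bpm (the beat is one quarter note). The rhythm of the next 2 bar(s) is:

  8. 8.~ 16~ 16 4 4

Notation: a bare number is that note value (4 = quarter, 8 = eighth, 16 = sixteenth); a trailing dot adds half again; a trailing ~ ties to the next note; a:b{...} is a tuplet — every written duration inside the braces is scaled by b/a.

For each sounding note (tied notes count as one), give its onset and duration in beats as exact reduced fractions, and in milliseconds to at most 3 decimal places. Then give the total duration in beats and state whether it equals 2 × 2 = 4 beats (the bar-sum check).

1) 0.0ms=0b +308.219ms=3/4b
2) 308.219ms=3/4b +513.699ms=5/4b
3) 821.918ms=2b +410.959ms=1b
4) 1232.877ms=3b +410.959ms=1b
Σ=4b of 4 (146bpm 2/4) — PASS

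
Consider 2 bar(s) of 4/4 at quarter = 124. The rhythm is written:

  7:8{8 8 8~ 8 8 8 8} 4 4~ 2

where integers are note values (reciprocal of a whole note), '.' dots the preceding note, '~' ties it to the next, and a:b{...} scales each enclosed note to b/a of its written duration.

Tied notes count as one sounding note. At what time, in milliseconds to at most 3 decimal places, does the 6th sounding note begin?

note 6 onset = 24/7b = 1658.986ms

1. 0.0ms @ 0 + 276.498ms (4/7)
2. 276.498ms @ 4/7 + 276.498ms (4/7)
3. 552.995ms @ 8/7 + 552.995ms (8/7)
4. 1105.991ms @ 16/7 + 276.498ms (4/7)
5. 1382.488ms @ 20/7 + 276.498ms (4/7)
6. 1658.986ms @ 24/7 + 276.498ms (4/7)
7. 1935.484ms @ 4 + 483.871ms (1)
8. 2419.355ms @ 5 + 1451.613ms (3)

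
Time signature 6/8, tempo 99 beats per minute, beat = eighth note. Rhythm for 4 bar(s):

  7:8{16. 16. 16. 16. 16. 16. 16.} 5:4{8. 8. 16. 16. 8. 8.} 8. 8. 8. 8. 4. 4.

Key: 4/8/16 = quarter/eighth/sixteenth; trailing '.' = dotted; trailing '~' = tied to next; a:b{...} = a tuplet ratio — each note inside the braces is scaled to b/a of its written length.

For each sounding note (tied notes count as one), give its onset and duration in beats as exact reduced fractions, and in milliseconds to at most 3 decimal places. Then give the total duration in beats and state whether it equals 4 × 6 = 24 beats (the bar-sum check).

1) 0.0ms=0b +519.481ms=6/7b
2) 519.481ms=6/7b +519.481ms=6/7b
3) 1038.961ms=12/7b +519.481ms=6/7b
4) 1558.442ms=18/7b +519.481ms=6/7b
5) 2077.922ms=24/7b +519.481ms=6/7b
6) 2597.403ms=30/7b +519.481ms=6/7b
7) 3116.883ms=36/7b +519.481ms=6/7b
8) 3636.364ms=6b +727.273ms=6/5b
9) 4363.636ms=36/5b +727.273ms=6/5b
10) 5090.909ms=42/5b +363.636ms=3/5b
11) 5454.545ms=9b +363.636ms=3/5b
12) 5818.182ms=48/5b +727.273ms=6/5b
13) 6545.455ms=54/5b +727.273ms=6/5b
14) 7272.727ms=12b +909.091ms=3/2b
15) 8181.818ms=27/2b +909.091ms=3/2b
16) 9090.909ms=15b +909.091ms=3/2b
17) 10000.0ms=33/2b +909.091ms=3/2b
18) 10909.091ms=18b +1818.182ms=3b
19) 12727.273ms=21b +1818.182ms=3b
Σ=24b of 24 (99bpm 6/8) — PASS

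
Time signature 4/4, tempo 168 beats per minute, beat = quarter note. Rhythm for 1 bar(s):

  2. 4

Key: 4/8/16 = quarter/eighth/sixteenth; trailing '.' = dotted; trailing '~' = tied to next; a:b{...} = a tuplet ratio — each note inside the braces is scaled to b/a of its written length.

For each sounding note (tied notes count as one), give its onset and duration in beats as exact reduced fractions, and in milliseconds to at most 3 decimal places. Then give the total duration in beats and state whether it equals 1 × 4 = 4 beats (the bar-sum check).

1) 0.0ms=0b +1071.429ms=3b
2) 1071.429ms=3b +357.143ms=1b
Σ=4b of 4 (168bpm 4/4) — PASS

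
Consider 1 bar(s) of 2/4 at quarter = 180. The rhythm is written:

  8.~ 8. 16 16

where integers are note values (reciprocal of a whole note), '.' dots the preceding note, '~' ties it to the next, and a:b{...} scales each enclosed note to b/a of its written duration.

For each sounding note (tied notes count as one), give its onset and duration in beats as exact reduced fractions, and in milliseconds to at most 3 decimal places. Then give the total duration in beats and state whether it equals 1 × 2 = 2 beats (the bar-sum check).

1) 0.0ms=0b +500.0ms=3/2b
2) 500.0ms=3/2b +83.333ms=1/4b
3) 583.333ms=7/4b +83.333ms=1/4b
Σ=2b of 2 (180bpm 2/4) — PASS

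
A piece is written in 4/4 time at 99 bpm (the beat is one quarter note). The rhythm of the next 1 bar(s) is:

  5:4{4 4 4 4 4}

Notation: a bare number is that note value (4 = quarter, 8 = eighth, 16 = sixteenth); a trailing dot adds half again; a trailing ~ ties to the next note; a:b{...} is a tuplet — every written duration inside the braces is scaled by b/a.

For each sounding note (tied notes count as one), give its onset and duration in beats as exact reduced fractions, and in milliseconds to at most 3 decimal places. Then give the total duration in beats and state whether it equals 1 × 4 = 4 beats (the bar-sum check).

1) 0.0ms=0b +484.848ms=4/5b
2) 484.848ms=4/5b +484.848ms=4/5b
3) 969.697ms=8/5b +484.848ms=4/5b
4) 1454.545ms=12/5b +484.848ms=4/5b
5) 1939.394ms=16/5b +484.848ms=4/5b
Σ=4b of 4 (99bpm 4/4) — PASS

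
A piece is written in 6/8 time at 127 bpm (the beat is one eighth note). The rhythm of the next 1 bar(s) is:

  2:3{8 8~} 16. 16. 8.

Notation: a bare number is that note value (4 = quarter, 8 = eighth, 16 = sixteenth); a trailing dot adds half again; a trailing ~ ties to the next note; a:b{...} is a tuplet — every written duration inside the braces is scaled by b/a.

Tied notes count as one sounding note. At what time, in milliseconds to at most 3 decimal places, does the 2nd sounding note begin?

note 2 onset = 3/2b = 708.661ms

1. 0.0ms @ 0 + 708.661ms (3/2)
2. 708.661ms @ 3/2 + 1062.992ms (9/4)
3. 1771.654ms @ 15/4 + 354.331ms (3/4)
4. 2125.984ms @ 9/2 + 708.661ms (3/2)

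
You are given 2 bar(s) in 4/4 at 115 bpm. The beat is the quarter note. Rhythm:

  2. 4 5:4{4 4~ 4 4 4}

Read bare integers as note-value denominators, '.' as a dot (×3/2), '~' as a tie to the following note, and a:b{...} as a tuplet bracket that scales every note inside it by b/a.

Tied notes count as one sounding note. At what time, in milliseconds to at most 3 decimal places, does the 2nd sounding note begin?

1. 0.0ms @ 0 + 1565.217ms (3)
2. 1565.217ms @ 3 + 521.739ms (1)
3. 2086.957ms @ 4 + 417.391ms (4/5)
4. 2504.348ms @ 24/5 + 834.783ms (8/5)
5. 3339.13ms @ 32/5 + 417.391ms (4/5)
6. 3756.522ms @ 36/5 + 417.391ms (4/5)

note 2 onset = 3b = 1565.217ms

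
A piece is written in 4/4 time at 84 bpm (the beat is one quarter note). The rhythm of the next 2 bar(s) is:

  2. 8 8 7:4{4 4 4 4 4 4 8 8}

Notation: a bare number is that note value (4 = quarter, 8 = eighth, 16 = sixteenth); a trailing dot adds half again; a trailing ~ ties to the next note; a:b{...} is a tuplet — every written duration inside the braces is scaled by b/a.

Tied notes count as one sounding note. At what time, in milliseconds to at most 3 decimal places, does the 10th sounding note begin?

1. 0.0ms @ 0 + 2142.857ms (3)
2. 2142.857ms @ 3 + 357.143ms (1/2)
3. 2500.0ms @ 7/2 + 357.143ms (1/2)
4. 2857.143ms @ 4 + 408.163ms (4/7)
5. 3265.306ms @ 32/7 + 408.163ms (4/7)
6. 3673.469ms @ 36/7 + 408.163ms (4/7)
7. 4081.633ms @ 40/7 + 408.163ms (4/7)
8. 4489.796ms @ 44/7 + 408.163ms (4/7)
9. 4897.959ms @ 48/7 + 408.163ms (4/7)
10. 5306.122ms @ 52/7 + 204.082ms (2/7)
11. 5510.204ms @ 54/7 + 204.082ms (2/7)

note 10 onset = 52/7b = 5306.122ms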